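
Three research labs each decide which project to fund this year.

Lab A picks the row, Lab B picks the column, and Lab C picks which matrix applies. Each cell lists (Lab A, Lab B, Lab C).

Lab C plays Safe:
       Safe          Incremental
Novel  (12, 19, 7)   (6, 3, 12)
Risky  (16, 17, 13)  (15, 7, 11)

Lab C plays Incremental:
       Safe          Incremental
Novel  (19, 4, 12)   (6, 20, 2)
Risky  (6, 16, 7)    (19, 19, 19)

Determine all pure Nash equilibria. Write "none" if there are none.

Pure-strategy Nash equilibria: (Risky, Safe, Safe); (Risky, Incremental, Incremental)

(Novel, Safe, Safe): Lab A can switch to Risky (12 → 16). Not NE.
(Novel, Safe, Incremental): Lab B can switch to Incremental (4 → 20). Not NE.
(Novel, Incremental, Safe): Lab A can switch to Risky (6 → 15). Not NE.
(Novel, Incremental, Incremental): Lab A can switch to Risky (6 → 19). Not NE.
(Risky, Safe, Safe): Lab A gets 16, best alternative 12; Lab B gets 17, best alternative 7; Lab C gets 13, best alternative 7. No profitable deviation — NE.
(Risky, Safe, Incremental): Lab A can switch to Novel (6 → 19). Not NE.
(Risky, Incremental, Safe): Lab B can switch to Safe (7 → 17). Not NE.
(Risky, Incremental, Incremental): Lab A gets 19, best alternative 6; Lab B gets 19, best alternative 16; Lab C gets 19, best alternative 11. No profitable deviation — NE.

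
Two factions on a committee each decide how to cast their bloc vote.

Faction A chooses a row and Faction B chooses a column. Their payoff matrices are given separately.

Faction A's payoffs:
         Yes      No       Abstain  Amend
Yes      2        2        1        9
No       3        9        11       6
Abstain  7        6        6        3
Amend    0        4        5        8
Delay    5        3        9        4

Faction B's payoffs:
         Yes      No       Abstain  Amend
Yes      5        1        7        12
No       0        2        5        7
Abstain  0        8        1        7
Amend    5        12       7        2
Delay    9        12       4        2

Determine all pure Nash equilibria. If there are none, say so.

Faction A against Yes: payoffs 2, 3, 7, 0, 5 → best response Abstain.
Faction A against No: payoffs 2, 9, 6, 4, 3 → best response No.
Faction A against Abstain: payoffs 1, 11, 6, 5, 9 → best response No.
Faction A against Amend: payoffs 9, 6, 3, 8, 4 → best response Yes.
Faction B against Yes: payoffs 5, 1, 7, 12 → best response Amend.
Faction B against No: payoffs 0, 2, 5, 7 → best response Amend.
Faction B against Abstain: payoffs 0, 8, 1, 7 → best response No.
Faction B against Amend: payoffs 5, 12, 7, 2 → best response No.
Faction B against Delay: payoffs 9, 12, 4, 2 → best response No.
Mutual best responses: (Yes, Amend).

The unique pure-strategy Nash equilibrium is (Yes, Amend).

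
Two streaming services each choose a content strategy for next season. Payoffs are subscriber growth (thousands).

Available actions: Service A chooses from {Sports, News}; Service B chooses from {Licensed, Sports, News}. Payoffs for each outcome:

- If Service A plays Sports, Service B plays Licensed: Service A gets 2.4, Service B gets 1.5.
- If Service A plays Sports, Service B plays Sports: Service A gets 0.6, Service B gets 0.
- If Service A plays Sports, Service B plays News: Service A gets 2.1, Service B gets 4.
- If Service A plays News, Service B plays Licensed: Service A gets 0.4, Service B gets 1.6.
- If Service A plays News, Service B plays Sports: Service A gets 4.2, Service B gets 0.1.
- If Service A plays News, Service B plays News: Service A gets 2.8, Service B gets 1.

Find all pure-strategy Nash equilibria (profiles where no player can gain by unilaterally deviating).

This game has no pure Nash equilibrium.

For each player, find the best response to each opponent profile; mutual best responses are the pure NE.
Service A against Licensed: payoffs 2.4, 0.4 → best response Sports.
Service A against Sports: payoffs 0.6, 4.2 → best response News.
Service A against News: payoffs 2.1, 2.8 → best response News.
Service B against Sports: payoffs 1.5, 0, 4 → best response News.
Service B against News: payoffs 1.6, 0.1, 1 → best response Licensed.
No profile is a mutual best response for all players.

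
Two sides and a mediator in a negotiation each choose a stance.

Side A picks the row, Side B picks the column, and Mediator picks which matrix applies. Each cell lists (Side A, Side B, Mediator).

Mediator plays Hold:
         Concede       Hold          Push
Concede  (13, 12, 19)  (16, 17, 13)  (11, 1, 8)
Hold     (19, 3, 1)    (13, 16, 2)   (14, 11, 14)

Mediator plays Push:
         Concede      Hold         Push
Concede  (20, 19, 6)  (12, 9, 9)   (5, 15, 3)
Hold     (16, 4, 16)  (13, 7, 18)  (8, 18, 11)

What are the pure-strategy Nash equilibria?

(Concede, Hold, Hold)

Side A against (Concede, Hold): payoffs 13, 19 → best response Hold.
Side A against (Concede, Push): payoffs 20, 16 → best response Concede.
Side A against (Hold, Hold): payoffs 16, 13 → best response Concede.
Side A against (Hold, Push): payoffs 12, 13 → best response Hold.
Side A against (Push, Hold): payoffs 11, 14 → best response Hold.
Side A against (Push, Push): payoffs 5, 8 → best response Hold.
Side B against (Concede, Hold): payoffs 12, 17, 1 → best response Hold.
Side B against (Concede, Push): payoffs 19, 9, 15 → best response Concede.
Side B against (Hold, Hold): payoffs 3, 16, 11 → best response Hold.
Side B against (Hold, Push): payoffs 4, 7, 18 → best response Push.
Mediator against (Concede, Concede): payoffs 19, 6 → best response Hold.
Mediator against (Concede, Hold): payoffs 13, 9 → best response Hold.
Mediator against (Concede, Push): payoffs 8, 3 → best response Hold.
Mediator against (Hold, Concede): payoffs 1, 16 → best response Push.
Mediator against (Hold, Hold): payoffs 2, 18 → best response Push.
Mediator against (Hold, Push): payoffs 14, 11 → best response Hold.
Mutual best responses: (Concede, Hold, Hold).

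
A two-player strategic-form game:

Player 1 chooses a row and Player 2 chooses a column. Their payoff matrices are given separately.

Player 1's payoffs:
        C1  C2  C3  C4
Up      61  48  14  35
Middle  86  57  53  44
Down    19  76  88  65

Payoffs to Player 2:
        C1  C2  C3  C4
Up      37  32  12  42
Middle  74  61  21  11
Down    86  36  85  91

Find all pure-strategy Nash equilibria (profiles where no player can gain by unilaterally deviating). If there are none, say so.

Player 1 against C1: payoffs 61, 86, 19 → best response Middle.
Player 1 against C2: payoffs 48, 57, 76 → best response Down.
Player 1 against C3: payoffs 14, 53, 88 → best response Down.
Player 1 against C4: payoffs 35, 44, 65 → best response Down.
Player 2 against Up: payoffs 37, 32, 12, 42 → best response C4.
Player 2 against Middle: payoffs 74, 61, 21, 11 → best response C1.
Player 2 against Down: payoffs 86, 36, 85, 91 → best response C4.
Mutual best responses: (Middle, C1); (Down, C4).

(Middle, C1), (Down, C4)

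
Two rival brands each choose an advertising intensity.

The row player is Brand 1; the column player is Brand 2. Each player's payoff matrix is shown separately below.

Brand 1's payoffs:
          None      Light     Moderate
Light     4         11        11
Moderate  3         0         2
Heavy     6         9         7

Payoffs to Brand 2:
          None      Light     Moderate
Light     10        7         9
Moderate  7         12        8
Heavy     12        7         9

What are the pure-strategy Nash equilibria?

Mark each player's best response to every combination of opponents' strategies; a profile where every player is best-responding is a pure Nash equilibrium.
Brand 1 against None: payoffs 4, 3, 6 → best response Heavy.
Brand 1 against Light: payoffs 11, 0, 9 → best response Light.
Brand 1 against Moderate: payoffs 11, 2, 7 → best response Light.
Brand 2 against Light: payoffs 10, 7, 9 → best response None.
Brand 2 against Moderate: payoffs 7, 12, 8 → best response Light.
Brand 2 against Heavy: payoffs 12, 7, 9 → best response None.
Mutual best responses: (Heavy, None).

The unique pure-strategy Nash equilibrium is (Heavy, None).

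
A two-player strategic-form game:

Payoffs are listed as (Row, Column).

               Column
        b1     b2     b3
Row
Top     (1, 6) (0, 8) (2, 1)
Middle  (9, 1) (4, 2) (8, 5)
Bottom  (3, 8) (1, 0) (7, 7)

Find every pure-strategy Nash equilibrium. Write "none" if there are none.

(Top, b1): Row can switch to Middle (1 → 9). Not NE.
(Top, b2): Row can switch to Middle (0 → 4). Not NE.
(Top, b3): Row can switch to Middle (2 → 8). Not NE.
(Middle, b1): Column can switch to b2 (1 → 2). Not NE.
(Middle, b2): Column can switch to b3 (2 → 5). Not NE.
(Middle, b3): Row gets 8, best alternative 7; Column gets 5, best alternative 2. No profitable deviation — NE.
(Bottom, b1): Row can switch to Middle (3 → 9). Not NE.
(Bottom, b2): Row can switch to Middle (1 → 4). Not NE.
(Bottom, b3): Row can switch to Middle (7 → 8). Not NE.

(Middle, b3)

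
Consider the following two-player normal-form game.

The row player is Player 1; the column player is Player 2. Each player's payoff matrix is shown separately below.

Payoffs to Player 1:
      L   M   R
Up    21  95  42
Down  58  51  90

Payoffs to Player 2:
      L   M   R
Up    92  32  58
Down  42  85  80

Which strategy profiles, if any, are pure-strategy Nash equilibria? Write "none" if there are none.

This game has no pure Nash equilibrium.

(Up, L): Player 1 can switch to Down (21 → 58). Not NE.
(Up, M): Player 2 can switch to L (32 → 92). Not NE.
(Up, R): Player 1 can switch to Down (42 → 90). Not NE.
(Down, L): Player 2 can switch to M (42 → 85). Not NE.
(Down, M): Player 1 can switch to Up (51 → 95). Not NE.
(Down, R): Player 2 can switch to M (80 → 85). Not NE.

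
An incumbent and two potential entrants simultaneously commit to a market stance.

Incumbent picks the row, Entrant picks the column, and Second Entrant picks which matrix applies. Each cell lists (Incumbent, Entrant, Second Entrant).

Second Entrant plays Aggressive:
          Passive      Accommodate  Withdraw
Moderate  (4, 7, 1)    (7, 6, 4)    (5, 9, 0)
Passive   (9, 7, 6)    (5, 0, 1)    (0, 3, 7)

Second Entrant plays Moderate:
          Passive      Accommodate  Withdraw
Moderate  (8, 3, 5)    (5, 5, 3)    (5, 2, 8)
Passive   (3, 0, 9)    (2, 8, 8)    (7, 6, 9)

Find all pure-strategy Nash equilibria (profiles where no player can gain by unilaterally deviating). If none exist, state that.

For each strategy profile, look for a profitable unilateral deviation.
(Moderate, Passive, Aggressive): Incumbent can switch to Passive (4 → 9). Not NE.
(Moderate, Passive, Moderate): Entrant can switch to Accommodate (3 → 5). Not NE.
(Moderate, Accommodate, Aggressive): Entrant can switch to Passive (6 → 7). Not NE.
(Moderate, Accommodate, Moderate): Second Entrant can switch to Aggressive (3 → 4). Not NE.
(Moderate, Withdraw, Aggressive): Second Entrant can switch to Moderate (0 → 8). Not NE.
(Moderate, Withdraw, Moderate): Incumbent can switch to Passive (5 → 7). Not NE.
(Passive, Passive, Aggressive): Second Entrant can switch to Moderate (6 → 9). Not NE.
(Passive, Passive, Moderate): Incumbent can switch to Moderate (3 → 8). Not NE.
(The remaining 4 profiles each have a profitable deviation by the same check.)

There is no pure-strategy Nash equilibrium.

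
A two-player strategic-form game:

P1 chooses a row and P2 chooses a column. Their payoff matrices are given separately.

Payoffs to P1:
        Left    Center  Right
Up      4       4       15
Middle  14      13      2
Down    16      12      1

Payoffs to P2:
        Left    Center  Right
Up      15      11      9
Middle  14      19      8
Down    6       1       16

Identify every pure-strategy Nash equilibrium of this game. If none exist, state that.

(Up, Left): P1 can switch to Middle (4 → 14). Not NE.
(Up, Center): P1 can switch to Middle (4 → 13). Not NE.
(Up, Right): P2 can switch to Left (9 → 15). Not NE.
(Middle, Left): P1 can switch to Down (14 → 16). Not NE.
(Middle, Center): P1 gets 13, best alternative 12; P2 gets 19, best alternative 14. No profitable deviation — NE.
(Middle, Right): P1 can switch to Up (2 → 15). Not NE.
(Down, Left): P2 can switch to Right (6 → 16). Not NE.
(Down, Center): P1 can switch to Middle (12 → 13). Not NE.
(Down, Right): P1 can switch to Up (1 → 15). Not NE.

Pure NE: (Middle, Center)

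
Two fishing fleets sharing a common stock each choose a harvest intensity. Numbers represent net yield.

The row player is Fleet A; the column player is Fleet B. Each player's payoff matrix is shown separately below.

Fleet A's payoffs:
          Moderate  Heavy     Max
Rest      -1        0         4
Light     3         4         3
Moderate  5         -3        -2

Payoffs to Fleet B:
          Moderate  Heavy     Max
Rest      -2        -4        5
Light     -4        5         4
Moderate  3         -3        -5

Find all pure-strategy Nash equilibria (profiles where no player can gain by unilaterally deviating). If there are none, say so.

(Rest, Max); (Light, Heavy); (Moderate, Moderate)

Check each profile: it is a Nash equilibrium iff no player can strictly gain by switching unilaterally.
(Rest, Moderate): Fleet A can switch to Light (-1 → 3). Not NE.
(Rest, Heavy): Fleet A can switch to Light (0 → 4). Not NE.
(Rest, Max): Fleet A gets 4, best alternative 3; Fleet B gets 5, best alternative -2. No profitable deviation — NE.
(Light, Moderate): Fleet A can switch to Moderate (3 → 5). Not NE.
(Light, Heavy): Fleet A gets 4, best alternative 0; Fleet B gets 5, best alternative 4. No profitable deviation — NE.
(Light, Max): Fleet A can switch to Rest (3 → 4). Not NE.
(Moderate, Moderate): Fleet A gets 5, best alternative 3; Fleet B gets 3, best alternative -3. No profitable deviation — NE.
(Moderate, Heavy): Fleet A can switch to Rest (-3 → 0). Not NE.
(Moderate, Max): Fleet A can switch to Rest (-2 → 4). Not NE.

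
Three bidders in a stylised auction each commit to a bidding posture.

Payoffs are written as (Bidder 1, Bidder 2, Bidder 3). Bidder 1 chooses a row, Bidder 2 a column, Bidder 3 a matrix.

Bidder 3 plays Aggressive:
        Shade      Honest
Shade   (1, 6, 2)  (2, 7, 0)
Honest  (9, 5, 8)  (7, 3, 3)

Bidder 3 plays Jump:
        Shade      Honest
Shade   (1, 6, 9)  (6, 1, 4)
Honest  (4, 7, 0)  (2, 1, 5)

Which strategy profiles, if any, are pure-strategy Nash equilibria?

The unique pure-strategy Nash equilibrium is (Honest, Shade, Aggressive).

Mark each player's best response to every combination of opponents' strategies; a profile where every player is best-responding is a pure Nash equilibrium.
Bidder 1 against (Shade, Aggressive): payoffs 1, 9 → best response Honest.
Bidder 1 against (Shade, Jump): payoffs 1, 4 → best response Honest.
Bidder 1 against (Honest, Aggressive): payoffs 2, 7 → best response Honest.
Bidder 1 against (Honest, Jump): payoffs 6, 2 → best response Shade.
Bidder 2 against (Shade, Aggressive): payoffs 6, 7 → best response Honest.
Bidder 2 against (Shade, Jump): payoffs 6, 1 → best response Shade.
Bidder 2 against (Honest, Aggressive): payoffs 5, 3 → best response Shade.
Bidder 2 against (Honest, Jump): payoffs 7, 1 → best response Shade.
Bidder 3 against (Shade, Shade): payoffs 2, 9 → best response Jump.
Bidder 3 against (Shade, Honest): payoffs 0, 4 → best response Jump.
Bidder 3 against (Honest, Shade): payoffs 8, 0 → best response Aggressive.
Bidder 3 against (Honest, Honest): payoffs 3, 5 → best response Jump.
Mutual best responses: (Honest, Shade, Aggressive).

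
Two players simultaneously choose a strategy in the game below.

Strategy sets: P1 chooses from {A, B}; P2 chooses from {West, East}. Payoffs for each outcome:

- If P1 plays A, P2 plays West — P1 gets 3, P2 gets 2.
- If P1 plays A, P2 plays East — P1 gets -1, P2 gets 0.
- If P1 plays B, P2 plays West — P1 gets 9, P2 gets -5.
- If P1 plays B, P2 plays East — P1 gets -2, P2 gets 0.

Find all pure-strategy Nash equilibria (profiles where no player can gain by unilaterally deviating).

For each strategy profile, look for a profitable unilateral deviation.
(A, West): P1 can switch to B (3 → 9). Not NE.
(A, East): P2 can switch to West (0 → 2). Not NE.
(B, West): P2 can switch to East (-5 → 0). Not NE.
(B, East): P1 can switch to A (-2 → -1). Not NE.

There is no pure-strategy Nash equilibrium.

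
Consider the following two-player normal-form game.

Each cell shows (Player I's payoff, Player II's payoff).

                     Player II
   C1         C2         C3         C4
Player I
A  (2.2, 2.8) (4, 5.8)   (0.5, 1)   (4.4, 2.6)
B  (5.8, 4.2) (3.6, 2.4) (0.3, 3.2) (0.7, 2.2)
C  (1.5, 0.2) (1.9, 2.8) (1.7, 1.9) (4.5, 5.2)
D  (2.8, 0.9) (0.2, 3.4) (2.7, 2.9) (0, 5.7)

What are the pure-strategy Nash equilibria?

(A, C1): Player I can switch to B (2.2 → 5.8). Not NE.
(A, C2): Player I gets 4, best alternative 3.6; Player II gets 5.8, best alternative 2.8. No profitable deviation — NE.
(A, C3): Player I can switch to C (0.5 → 1.7). Not NE.
(A, C4): Player I can switch to C (4.4 → 4.5). Not NE.
(B, C1): Player I gets 5.8, best alternative 2.8; Player II gets 4.2, best alternative 3.2. No profitable deviation — NE.
(B, C2): Player I can switch to A (3.6 → 4). Not NE.
(B, C3): Player I can switch to A (0.3 → 0.5). Not NE.
(B, C4): Player I can switch to A (0.7 → 4.4). Not NE.
(C, C1): Player I can switch to A (1.5 → 2.2). Not NE.
(C, C2): Player I can switch to A (1.9 → 4). Not NE.
(C, C3): Player I can switch to D (1.7 → 2.7). Not NE.
(C, C4): Player I gets 4.5, best alternative 4.4; Player II gets 5.2, best alternative 2.8. No profitable deviation — NE.
(D, C1): Player I can switch to B (2.8 → 5.8). Not NE.
(D, C2): Player I can switch to A (0.2 → 4). Not NE.
(D, C3): Player II can switch to C2 (2.9 → 3.4). Not NE.
(The remaining 1 profile has a profitable deviation by the same check.)

The pure Nash equilibria are (A, C2); (B, C1); (C, C4).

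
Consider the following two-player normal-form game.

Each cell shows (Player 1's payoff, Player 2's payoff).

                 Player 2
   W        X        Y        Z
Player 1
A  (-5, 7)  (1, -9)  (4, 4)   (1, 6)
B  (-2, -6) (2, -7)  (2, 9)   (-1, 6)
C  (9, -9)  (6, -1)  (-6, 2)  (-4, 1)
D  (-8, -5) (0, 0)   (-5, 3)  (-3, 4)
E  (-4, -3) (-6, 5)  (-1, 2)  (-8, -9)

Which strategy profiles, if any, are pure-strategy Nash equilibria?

Player 1 against W: payoffs -5, -2, 9, -8, -4 → best response C.
Player 1 against X: payoffs 1, 2, 6, 0, -6 → best response C.
Player 1 against Y: payoffs 4, 2, -6, -5, -1 → best response A.
Player 1 against Z: payoffs 1, -1, -4, -3, -8 → best response A.
Player 2 against A: payoffs 7, -9, 4, 6 → best response W.
Player 2 against B: payoffs -6, -7, 9, 6 → best response Y.
Player 2 against C: payoffs -9, -1, 2, 1 → best response Y.
Player 2 against D: payoffs -5, 0, 3, 4 → best response Z.
Player 2 against E: payoffs -3, 5, 2, -9 → best response X.
No profile is a mutual best response for all players.

No pure-strategy Nash equilibrium.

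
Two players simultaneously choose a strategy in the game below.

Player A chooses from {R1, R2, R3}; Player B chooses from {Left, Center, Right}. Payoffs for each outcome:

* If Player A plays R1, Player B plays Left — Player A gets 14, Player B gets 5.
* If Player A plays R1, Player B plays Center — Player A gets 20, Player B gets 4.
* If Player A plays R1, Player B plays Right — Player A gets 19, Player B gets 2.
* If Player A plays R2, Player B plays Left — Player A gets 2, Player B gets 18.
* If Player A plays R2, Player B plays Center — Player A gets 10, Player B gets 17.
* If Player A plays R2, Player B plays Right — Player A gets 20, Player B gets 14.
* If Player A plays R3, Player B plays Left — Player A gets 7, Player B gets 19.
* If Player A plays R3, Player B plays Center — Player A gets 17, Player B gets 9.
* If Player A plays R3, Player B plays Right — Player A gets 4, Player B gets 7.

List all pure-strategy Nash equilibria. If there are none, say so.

(R1, Left): Player A gets 14, best alternative 7; Player B gets 5, best alternative 4. No profitable deviation — NE.
(R1, Center): Player B can switch to Left (4 → 5). Not NE.
(R1, Right): Player A can switch to R2 (19 → 20). Not NE.
(R2, Left): Player A can switch to R1 (2 → 14). Not NE.
(R2, Center): Player A can switch to R1 (10 → 20). Not NE.
(R2, Right): Player B can switch to Left (14 → 18). Not NE.
(R3, Left): Player A can switch to R1 (7 → 14). Not NE.
(The remaining 2 profiles each have a profitable deviation by the same check.)

(R1, Left)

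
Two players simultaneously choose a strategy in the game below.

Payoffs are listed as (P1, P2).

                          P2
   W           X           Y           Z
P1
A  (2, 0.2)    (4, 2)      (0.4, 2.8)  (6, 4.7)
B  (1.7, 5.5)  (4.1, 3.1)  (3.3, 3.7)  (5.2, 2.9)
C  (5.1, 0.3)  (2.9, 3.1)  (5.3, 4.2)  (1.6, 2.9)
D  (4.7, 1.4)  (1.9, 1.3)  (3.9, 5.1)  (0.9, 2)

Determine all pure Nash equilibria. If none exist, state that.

For each player, find the best response to each opponent profile; mutual best responses are the pure NE.
P1 against W: payoffs 2, 1.7, 5.1, 4.7 → best response C.
P1 against X: payoffs 4, 4.1, 2.9, 1.9 → best response B.
P1 against Y: payoffs 0.4, 3.3, 5.3, 3.9 → best response C.
P1 against Z: payoffs 6, 5.2, 1.6, 0.9 → best response A.
P2 against A: payoffs 0.2, 2, 2.8, 4.7 → best response Z.
P2 against B: payoffs 5.5, 3.1, 3.7, 2.9 → best response W.
P2 against C: payoffs 0.3, 3.1, 4.2, 2.9 → best response Y.
P2 against D: payoffs 1.4, 1.3, 5.1, 2 → best response Y.
Mutual best responses: (A, Z); (C, Y).

(A, Z); (C, Y)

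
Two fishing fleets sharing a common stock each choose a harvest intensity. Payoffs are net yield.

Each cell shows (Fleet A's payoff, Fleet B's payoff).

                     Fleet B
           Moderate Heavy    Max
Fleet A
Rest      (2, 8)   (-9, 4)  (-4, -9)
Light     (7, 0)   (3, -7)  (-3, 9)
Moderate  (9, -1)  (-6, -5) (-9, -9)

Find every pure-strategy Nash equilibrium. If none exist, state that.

Fleet A against Moderate: payoffs 2, 7, 9 → best response Moderate.
Fleet A against Heavy: payoffs -9, 3, -6 → best response Light.
Fleet A against Max: payoffs -4, -3, -9 → best response Light.
Fleet B against Rest: payoffs 8, 4, -9 → best response Moderate.
Fleet B against Light: payoffs 0, -7, 9 → best response Max.
Fleet B against Moderate: payoffs -1, -5, -9 → best response Moderate.
Mutual best responses: (Light, Max); (Moderate, Moderate).

(Light, Max) and (Moderate, Moderate)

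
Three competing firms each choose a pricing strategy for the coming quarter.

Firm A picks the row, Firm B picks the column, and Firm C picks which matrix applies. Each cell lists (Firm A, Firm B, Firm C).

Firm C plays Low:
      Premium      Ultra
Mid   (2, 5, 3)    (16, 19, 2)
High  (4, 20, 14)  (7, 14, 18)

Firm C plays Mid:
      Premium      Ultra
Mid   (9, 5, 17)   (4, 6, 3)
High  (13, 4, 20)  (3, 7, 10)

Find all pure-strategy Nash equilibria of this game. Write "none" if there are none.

Check each profile: it is a Nash equilibrium iff no player can strictly gain by switching unilaterally.
(Mid, Premium, Low): Firm A can switch to High (2 → 4). Not NE.
(Mid, Premium, Mid): Firm A can switch to High (9 → 13). Not NE.
(Mid, Ultra, Low): Firm C can switch to Mid (2 → 3). Not NE.
(Mid, Ultra, Mid): Firm A gets 4, best alternative 3; Firm B gets 6, best alternative 5; Firm C gets 3, best alternative 2. No profitable deviation — NE.
(High, Premium, Low): Firm C can switch to Mid (14 → 20). Not NE.
(High, Premium, Mid): Firm B can switch to Ultra (4 → 7). Not NE.
(High, Ultra, Low): Firm A can switch to Mid (7 → 16). Not NE.
(High, Ultra, Mid): Firm A can switch to Mid (3 → 4). Not NE.

The unique pure-strategy Nash equilibrium is (Mid, Ultra, Mid).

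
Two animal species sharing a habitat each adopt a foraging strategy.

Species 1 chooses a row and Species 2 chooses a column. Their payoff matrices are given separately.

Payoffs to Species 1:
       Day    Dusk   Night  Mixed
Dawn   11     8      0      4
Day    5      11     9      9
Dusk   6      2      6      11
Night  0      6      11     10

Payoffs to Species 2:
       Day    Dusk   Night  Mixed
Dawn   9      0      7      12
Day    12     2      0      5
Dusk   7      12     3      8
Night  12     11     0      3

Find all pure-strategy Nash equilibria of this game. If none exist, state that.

Species 1 against Day: payoffs 11, 5, 6, 0 → best response Dawn.
Species 1 against Dusk: payoffs 8, 11, 2, 6 → best response Day.
Species 1 against Night: payoffs 0, 9, 6, 11 → best response Night.
Species 1 against Mixed: payoffs 4, 9, 11, 10 → best response Dusk.
Species 2 against Dawn: payoffs 9, 0, 7, 12 → best response Mixed.
Species 2 against Day: payoffs 12, 2, 0, 5 → best response Day.
Species 2 against Dusk: payoffs 7, 12, 3, 8 → best response Dusk.
Species 2 against Night: payoffs 12, 11, 0, 3 → best response Day.
No profile is a mutual best response for all players.

No pure-strategy Nash equilibrium.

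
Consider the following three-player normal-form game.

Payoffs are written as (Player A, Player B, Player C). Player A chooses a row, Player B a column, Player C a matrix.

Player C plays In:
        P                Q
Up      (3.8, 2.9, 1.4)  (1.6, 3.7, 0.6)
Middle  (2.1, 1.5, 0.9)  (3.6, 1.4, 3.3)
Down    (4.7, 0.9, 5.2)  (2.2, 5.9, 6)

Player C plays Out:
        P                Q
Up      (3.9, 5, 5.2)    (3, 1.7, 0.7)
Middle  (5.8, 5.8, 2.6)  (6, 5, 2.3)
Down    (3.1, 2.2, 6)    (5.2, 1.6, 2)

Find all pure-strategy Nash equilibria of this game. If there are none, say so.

Pure NE: (Middle, P, Out)

Player A against (P, In): payoffs 3.8, 2.1, 4.7 → best response Down.
Player A against (P, Out): payoffs 3.9, 5.8, 3.1 → best response Middle.
Player A against (Q, In): payoffs 1.6, 3.6, 2.2 → best response Middle.
Player A against (Q, Out): payoffs 3, 6, 5.2 → best response Middle.
Player B against (Up, In): payoffs 2.9, 3.7 → best response Q.
Player B against (Up, Out): payoffs 5, 1.7 → best response P.
Player B against (Middle, In): payoffs 1.5, 1.4 → best response P.
Player B against (Middle, Out): payoffs 5.8, 5 → best response P.
Player B against (Down, In): payoffs 0.9, 5.9 → best response Q.
Player B against (Down, Out): payoffs 2.2, 1.6 → best response P.
Player C against (Up, P): payoffs 1.4, 5.2 → best response Out.
Player C against (Up, Q): payoffs 0.6, 0.7 → best response Out.
Player C against (Middle, P): payoffs 0.9, 2.6 → best response Out.
Player C against (Middle, Q): payoffs 3.3, 2.3 → best response In.
Player C against (Down, P): payoffs 5.2, 6 → best response Out.
Player C against (Down, Q): payoffs 6, 2 → best response In.
Mutual best responses: (Middle, P, Out).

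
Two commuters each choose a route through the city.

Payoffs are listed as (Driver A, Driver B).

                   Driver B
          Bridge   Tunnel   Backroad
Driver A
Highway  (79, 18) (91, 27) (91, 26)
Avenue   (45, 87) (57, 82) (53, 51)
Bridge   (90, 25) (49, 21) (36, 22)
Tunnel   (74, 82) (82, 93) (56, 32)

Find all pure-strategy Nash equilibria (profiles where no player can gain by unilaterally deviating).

The pure Nash equilibria are (Highway, Tunnel) and (Bridge, Bridge).

For each strategy profile, look for a profitable unilateral deviation.
(Highway, Bridge): Driver A can switch to Bridge (79 → 90). Not NE.
(Highway, Tunnel): Driver A gets 91, best alternative 82; Driver B gets 27, best alternative 26. No profitable deviation — NE.
(Highway, Backroad): Driver B can switch to Tunnel (26 → 27). Not NE.
(Avenue, Bridge): Driver A can switch to Highway (45 → 79). Not NE.
(Avenue, Tunnel): Driver A can switch to Highway (57 → 91). Not NE.
(Avenue, Backroad): Driver A can switch to Highway (53 → 91). Not NE.
(Bridge, Bridge): Driver A gets 90, best alternative 79; Driver B gets 25, best alternative 22. No profitable deviation — NE.
(Bridge, Tunnel): Driver A can switch to Highway (49 → 91). Not NE.
(The remaining 4 profiles each have a profitable deviation by the same check.)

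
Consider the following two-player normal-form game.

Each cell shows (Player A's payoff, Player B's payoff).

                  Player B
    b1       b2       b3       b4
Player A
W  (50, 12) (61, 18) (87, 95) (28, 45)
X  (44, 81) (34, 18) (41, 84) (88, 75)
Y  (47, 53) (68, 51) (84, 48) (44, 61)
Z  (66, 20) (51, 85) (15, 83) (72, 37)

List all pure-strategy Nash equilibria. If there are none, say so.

Player A against b1: payoffs 50, 44, 47, 66 → best response Z.
Player A against b2: payoffs 61, 34, 68, 51 → best response Y.
Player A against b3: payoffs 87, 41, 84, 15 → best response W.
Player A against b4: payoffs 28, 88, 44, 72 → best response X.
Player B against W: payoffs 12, 18, 95, 45 → best response b3.
Player B against X: payoffs 81, 18, 84, 75 → best response b3.
Player B against Y: payoffs 53, 51, 48, 61 → best response b4.
Player B against Z: payoffs 20, 85, 83, 37 → best response b2.
Mutual best responses: (W, b3).

The unique pure-strategy Nash equilibrium is (W, b3).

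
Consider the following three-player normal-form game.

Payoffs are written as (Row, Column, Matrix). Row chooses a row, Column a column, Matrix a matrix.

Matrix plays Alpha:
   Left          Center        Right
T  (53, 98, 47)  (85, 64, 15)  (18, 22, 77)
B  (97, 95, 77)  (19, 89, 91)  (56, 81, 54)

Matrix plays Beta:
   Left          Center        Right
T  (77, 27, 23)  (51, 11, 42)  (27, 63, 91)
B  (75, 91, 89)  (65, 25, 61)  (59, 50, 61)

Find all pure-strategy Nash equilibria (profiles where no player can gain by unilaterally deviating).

none

(T, Left, Alpha): Row can switch to B (53 → 97). Not NE.
(T, Left, Beta): Column can switch to Right (27 → 63). Not NE.
(T, Center, Alpha): Column can switch to Left (64 → 98). Not NE.
(T, Center, Beta): Row can switch to B (51 → 65). Not NE.
(T, Right, Alpha): Row can switch to B (18 → 56). Not NE.
(T, Right, Beta): Row can switch to B (27 → 59). Not NE.
(B, Left, Alpha): Matrix can switch to Beta (77 → 89). Not NE.
(B, Left, Beta): Row can switch to T (75 → 77). Not NE.
(B, Center, Alpha): Row can switch to T (19 → 85). Not NE.
(B, Center, Beta): Column can switch to Left (25 → 91). Not NE.
(B, Right, Alpha): Column can switch to Left (81 → 95). Not NE.
(B, Right, Beta): Column can switch to Left (50 → 91). Not NE.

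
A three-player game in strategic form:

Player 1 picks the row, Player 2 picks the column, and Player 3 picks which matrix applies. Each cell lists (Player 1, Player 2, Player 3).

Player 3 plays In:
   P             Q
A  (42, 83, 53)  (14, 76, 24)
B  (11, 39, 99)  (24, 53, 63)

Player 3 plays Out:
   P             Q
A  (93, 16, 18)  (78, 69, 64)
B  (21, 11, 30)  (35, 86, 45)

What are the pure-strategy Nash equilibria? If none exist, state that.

Check each profile: it is a Nash equilibrium iff no player can strictly gain by switching unilaterally.
(A, P, In): Player 1 gets 42, best alternative 11; Player 2 gets 83, best alternative 76; Player 3 gets 53, best alternative 18. No profitable deviation — NE.
(A, P, Out): Player 2 can switch to Q (16 → 69). Not NE.
(A, Q, In): Player 1 can switch to B (14 → 24). Not NE.
(A, Q, Out): Player 1 gets 78, best alternative 35; Player 2 gets 69, best alternative 16; Player 3 gets 64, best alternative 24. No profitable deviation — NE.
(B, P, In): Player 1 can switch to A (11 → 42). Not NE.
(B, P, Out): Player 1 can switch to A (21 → 93). Not NE.
(B, Q, In): Player 1 gets 24, best alternative 14; Player 2 gets 53, best alternative 39; Player 3 gets 63, best alternative 45. No profitable deviation — NE.
(B, Q, Out): Player 1 can switch to A (35 → 78). Not NE.

(A, P, In); (A, Q, Out); (B, Q, In)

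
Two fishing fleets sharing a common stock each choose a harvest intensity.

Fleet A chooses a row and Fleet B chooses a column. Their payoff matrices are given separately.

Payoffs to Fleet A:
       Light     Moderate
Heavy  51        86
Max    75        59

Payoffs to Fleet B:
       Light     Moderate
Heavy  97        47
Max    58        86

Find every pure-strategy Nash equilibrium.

Fleet A against Light: payoffs 51, 75 → best response Max.
Fleet A against Moderate: payoffs 86, 59 → best response Heavy.
Fleet B against Heavy: payoffs 97, 47 → best response Light.
Fleet B against Max: payoffs 58, 86 → best response Moderate.
No profile is a mutual best response for all players.

No pure-strategy Nash equilibrium.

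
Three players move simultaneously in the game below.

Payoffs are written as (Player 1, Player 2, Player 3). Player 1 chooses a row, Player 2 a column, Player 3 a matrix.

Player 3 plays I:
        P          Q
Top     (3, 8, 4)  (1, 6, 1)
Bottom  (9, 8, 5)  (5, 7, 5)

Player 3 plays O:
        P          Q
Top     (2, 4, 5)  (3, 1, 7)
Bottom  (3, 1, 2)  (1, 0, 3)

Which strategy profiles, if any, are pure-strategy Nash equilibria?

Pure NE: (Bottom, P, I)

Check each profile: it is a Nash equilibrium iff no player can strictly gain by switching unilaterally.
(Top, P, I): Player 1 can switch to Bottom (3 → 9). Not NE.
(Top, P, O): Player 1 can switch to Bottom (2 → 3). Not NE.
(Top, Q, I): Player 1 can switch to Bottom (1 → 5). Not NE.
(Top, Q, O): Player 2 can switch to P (1 → 4). Not NE.
(Bottom, P, I): Player 1 gets 9, best alternative 3; Player 2 gets 8, best alternative 7; Player 3 gets 5, best alternative 2. No profitable deviation — NE.
(Bottom, P, O): Player 3 can switch to I (2 → 5). Not NE.
(Bottom, Q, I): Player 2 can switch to P (7 → 8). Not NE.
(The remaining 1 profile has a profitable deviation by the same check.)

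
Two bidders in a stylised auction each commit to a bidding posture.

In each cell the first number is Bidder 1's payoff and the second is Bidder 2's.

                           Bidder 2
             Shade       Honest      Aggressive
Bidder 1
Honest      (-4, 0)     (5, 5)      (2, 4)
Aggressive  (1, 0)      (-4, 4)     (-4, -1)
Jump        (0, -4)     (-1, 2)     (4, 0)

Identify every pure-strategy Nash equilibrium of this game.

Bidder 1 against Shade: payoffs -4, 1, 0 → best response Aggressive.
Bidder 1 against Honest: payoffs 5, -4, -1 → best response Honest.
Bidder 1 against Aggressive: payoffs 2, -4, 4 → best response Jump.
Bidder 2 against Honest: payoffs 0, 5, 4 → best response Honest.
Bidder 2 against Aggressive: payoffs 0, 4, -1 → best response Honest.
Bidder 2 against Jump: payoffs -4, 2, 0 → best response Honest.
Mutual best responses: (Honest, Honest).

(Honest, Honest)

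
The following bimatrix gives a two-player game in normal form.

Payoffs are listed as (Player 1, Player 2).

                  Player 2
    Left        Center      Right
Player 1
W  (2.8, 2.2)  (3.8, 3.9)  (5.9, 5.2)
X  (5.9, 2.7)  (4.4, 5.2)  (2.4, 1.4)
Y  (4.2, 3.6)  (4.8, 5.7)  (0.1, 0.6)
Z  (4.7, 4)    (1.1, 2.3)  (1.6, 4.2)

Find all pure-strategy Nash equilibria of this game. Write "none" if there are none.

Check each profile: it is a Nash equilibrium iff no player can strictly gain by switching unilaterally.
(W, Left): Player 1 can switch to X (2.8 → 5.9). Not NE.
(W, Center): Player 1 can switch to X (3.8 → 4.4). Not NE.
(W, Right): Player 1 gets 5.9, best alternative 2.4; Player 2 gets 5.2, best alternative 3.9. No profitable deviation — NE.
(X, Left): Player 2 can switch to Center (2.7 → 5.2). Not NE.
(X, Center): Player 1 can switch to Y (4.4 → 4.8). Not NE.
(X, Right): Player 1 can switch to W (2.4 → 5.9). Not NE.
(Y, Left): Player 1 can switch to X (4.2 → 5.9). Not NE.
(Y, Center): Player 1 gets 4.8, best alternative 4.4; Player 2 gets 5.7, best alternative 3.6. No profitable deviation — NE.
(The remaining 4 profiles each have a profitable deviation by the same check.)

(W, Right), (Y, Center)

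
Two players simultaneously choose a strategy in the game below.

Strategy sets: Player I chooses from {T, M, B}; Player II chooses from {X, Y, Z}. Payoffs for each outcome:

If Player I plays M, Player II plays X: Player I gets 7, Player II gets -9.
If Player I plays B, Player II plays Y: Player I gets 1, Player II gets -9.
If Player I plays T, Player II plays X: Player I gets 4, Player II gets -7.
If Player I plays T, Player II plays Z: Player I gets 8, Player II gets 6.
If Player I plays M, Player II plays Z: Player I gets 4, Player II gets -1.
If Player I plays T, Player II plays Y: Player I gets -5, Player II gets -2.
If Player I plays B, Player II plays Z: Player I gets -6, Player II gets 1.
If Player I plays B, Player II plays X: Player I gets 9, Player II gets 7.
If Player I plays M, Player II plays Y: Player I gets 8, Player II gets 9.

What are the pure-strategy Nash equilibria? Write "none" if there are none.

Pure-strategy Nash equilibria: (T, Z) and (M, Y) and (B, X)

(T, X): Player I can switch to M (4 → 7). Not NE.
(T, Y): Player I can switch to M (-5 → 8). Not NE.
(T, Z): Player I gets 8, best alternative 4; Player II gets 6, best alternative -2. No profitable deviation — NE.
(M, X): Player I can switch to B (7 → 9). Not NE.
(M, Y): Player I gets 8, best alternative 1; Player II gets 9, best alternative -1. No profitable deviation — NE.
(M, Z): Player I can switch to T (4 → 8). Not NE.
(B, X): Player I gets 9, best alternative 7; Player II gets 7, best alternative 1. No profitable deviation — NE.
(B, Y): Player I can switch to M (1 → 8). Not NE.
(B, Z): Player I can switch to T (-6 → 8). Not NE.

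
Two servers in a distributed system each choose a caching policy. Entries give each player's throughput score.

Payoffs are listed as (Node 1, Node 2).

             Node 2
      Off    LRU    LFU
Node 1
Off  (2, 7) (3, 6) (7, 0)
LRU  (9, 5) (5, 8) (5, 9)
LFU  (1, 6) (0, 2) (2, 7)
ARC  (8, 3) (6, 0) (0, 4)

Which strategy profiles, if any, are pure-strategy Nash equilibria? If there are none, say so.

There is no pure-strategy Nash equilibrium.

Node 1 against Off: payoffs 2, 9, 1, 8 → best response LRU.
Node 1 against LRU: payoffs 3, 5, 0, 6 → best response ARC.
Node 1 against LFU: payoffs 7, 5, 2, 0 → best response Off.
Node 2 against Off: payoffs 7, 6, 0 → best response Off.
Node 2 against LRU: payoffs 5, 8, 9 → best response LFU.
Node 2 against LFU: payoffs 6, 2, 7 → best response LFU.
Node 2 against ARC: payoffs 3, 0, 4 → best response LFU.
No profile is a mutual best response for all players.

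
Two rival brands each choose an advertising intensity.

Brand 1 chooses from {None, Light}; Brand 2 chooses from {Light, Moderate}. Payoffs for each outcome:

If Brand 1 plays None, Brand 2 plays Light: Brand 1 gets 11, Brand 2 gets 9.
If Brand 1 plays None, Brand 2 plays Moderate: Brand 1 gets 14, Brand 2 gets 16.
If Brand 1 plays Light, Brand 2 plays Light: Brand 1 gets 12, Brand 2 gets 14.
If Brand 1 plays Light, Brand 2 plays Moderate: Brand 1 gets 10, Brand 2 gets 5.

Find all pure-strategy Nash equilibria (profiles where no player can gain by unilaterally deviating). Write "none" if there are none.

(None, Light): Brand 1 can switch to Light (11 → 12). Not NE.
(None, Moderate): Brand 1 gets 14, best alternative 10; Brand 2 gets 16, best alternative 9. No profitable deviation — NE.
(Light, Light): Brand 1 gets 12, best alternative 11; Brand 2 gets 14, best alternative 5. No profitable deviation — NE.
(Light, Moderate): Brand 1 can switch to None (10 → 14). Not NE.

(None, Moderate); (Light, Light)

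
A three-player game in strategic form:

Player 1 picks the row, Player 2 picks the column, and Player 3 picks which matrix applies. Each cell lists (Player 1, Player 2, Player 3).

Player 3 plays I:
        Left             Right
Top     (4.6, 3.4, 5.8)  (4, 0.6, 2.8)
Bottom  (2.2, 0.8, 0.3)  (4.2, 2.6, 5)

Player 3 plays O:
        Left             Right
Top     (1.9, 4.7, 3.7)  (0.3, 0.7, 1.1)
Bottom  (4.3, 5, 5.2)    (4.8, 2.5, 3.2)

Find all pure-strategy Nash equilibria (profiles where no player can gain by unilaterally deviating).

Player 1 against (Left, I): payoffs 4.6, 2.2 → best response Top.
Player 1 against (Left, O): payoffs 1.9, 4.3 → best response Bottom.
Player 1 against (Right, I): payoffs 4, 4.2 → best response Bottom.
Player 1 against (Right, O): payoffs 0.3, 4.8 → best response Bottom.
Player 2 against (Top, I): payoffs 3.4, 0.6 → best response Left.
Player 2 against (Top, O): payoffs 4.7, 0.7 → best response Left.
Player 2 against (Bottom, I): payoffs 0.8, 2.6 → best response Right.
Player 2 against (Bottom, O): payoffs 5, 2.5 → best response Left.
Player 3 against (Top, Left): payoffs 5.8, 3.7 → best response I.
Player 3 against (Top, Right): payoffs 2.8, 1.1 → best response I.
Player 3 against (Bottom, Left): payoffs 0.3, 5.2 → best response O.
Player 3 against (Bottom, Right): payoffs 5, 3.2 → best response I.
Mutual best responses: (Top, Left, I); (Bottom, Left, O); (Bottom, Right, I).

The pure Nash equilibria are (Top, Left, I) and (Bottom, Left, O) and (Bottom, Right, I).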